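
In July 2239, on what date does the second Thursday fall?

July 11, 2239

July 1, 2239 is a Monday.
The first Thursday is therefore July 4 (3 days later).
The second Thursday is 4 + 1×7 = July 11.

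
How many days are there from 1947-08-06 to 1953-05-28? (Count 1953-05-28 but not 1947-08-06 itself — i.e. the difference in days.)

Aug 6, 1947 → Aug 6, 1948: 366 days (Feb 29, 1948 is in that span).
Aug 6, 1948 → Aug 6, 1949: 365 days.
Aug 6, 1949 → Aug 6, 1950: 365 days.
Aug 6, 1950 → Aug 6, 1951: 365 days.
Aug 6, 1951 → Aug 6, 1952: 366 days (Feb 29, 1952 is in that span).
Aug 6, 1952 → Sep 6, 1952: 31 days (August has 31).
Sep 6, 1952 → Oct 6, 1952: 30 days (September has 30).
Oct 6, 1952 → Nov 6, 1952: 31 days (October has 31).
Nov 6, 1952 → Dec 6, 1952: 30 days (November has 30).
Dec 6, 1952 → Jan 6, 1953: 31 days (December has 31).
Jan 6, 1953 → Feb 6, 1953: 31 days (January has 31).
Feb 6, 1953 → Mar 6, 1953: 28 days (February has 28).
Mar 6, 1953 → Apr 6, 1953: 31 days (March has 31).
Apr 6, 1953 → May 6, 1953: 30 days (April has 30).
May 6, 1953 → May 28, 1953: 22 days.
Total: 2122 days.

2122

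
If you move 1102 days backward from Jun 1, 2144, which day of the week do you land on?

Friday

Jun 1, 2144 is a Monday.
1102 mod 7 = 3, so 1102 days before a Monday is Monday − 3 = Friday.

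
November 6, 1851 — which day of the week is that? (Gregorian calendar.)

Thursday

Doomsday rule: the anchor day for the 1800s is Friday. For year 51: 51÷12 = 4 r 3, and 3÷4 = 0, so 4+3+0 = 7.
Friday + 7 ≡ Friday — that's 1851's doomsday.
In November the doomsday date is Nov 7.
Nov 6 is 1 day before Nov 7; 1 mod 7 = 1, so Friday − 1 = Thursday.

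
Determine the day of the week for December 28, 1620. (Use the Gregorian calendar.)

Monday

Doomsday rule: the anchor day for the 1600s is Tuesday. For year 20: 20÷12 = 1 r 8, and 8÷4 = 2, so 1+8+2 = 11.
Tuesday + 11 ≡ Saturday — that's 1620's doomsday.
In December the doomsday date is Dec 12.
Dec 28 is 16 days after Dec 12; 16 mod 7 = 2, so Saturday + 2 = Monday.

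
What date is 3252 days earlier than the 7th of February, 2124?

March 14, 2115

−365 (one year) → Feb 7, 2123 (2887 left).
−365 (one year) → Feb 7, 2122 (2522 left).
−365 (one year) → Feb 7, 2121 (2157 left).
−366 (one year; includes Feb 29, 2120) → Feb 7, 2120 (1791 left).
−365 (one year) → Feb 7, 2119 (1426 left).
−365 (one year) → Feb 7, 2118 (1061 left).
−365 (one year) → Feb 7, 2117 (696 left).
−366 (one year; includes Feb 29, 2116) → Feb 7, 2116 (330 left).
−7 → Jan 31, 2116 (end of Jan, 31 days; 323 left).
−31 → Dec 31, 2115 (end of Dec, 31 days; 292 left).
−31 → Nov 30, 2115 (end of Nov, 30 days; 261 left).
−30 → Oct 31, 2115 (end of Oct, 31 days; 231 left).
−31 → Sep 30, 2115 (end of Sep, 30 days; 200 left).
−30 → Aug 31, 2115 (end of Aug, 31 days; 170 left).
−31 → Jul 31, 2115 (end of Jul, 31 days; 139 left).
−31 → Jun 30, 2115 (end of Jun, 30 days; 108 left).
−30 → May 31, 2115 (end of May, 31 days; 78 left).
−31 → Apr 30, 2115 (end of Apr, 30 days; 47 left).
−30 → Mar 31, 2115 (end of Mar, 31 days; 17 left).
−17 → Mar 14, 2115.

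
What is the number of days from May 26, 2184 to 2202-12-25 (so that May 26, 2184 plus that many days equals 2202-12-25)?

May 26, 2184 → May 26, 2185: 365 days.
May 26, 2185 → May 26, 2186: 365 days.
May 26, 2186 → May 26, 2187: 365 days.
May 26, 2187 → May 26, 2188: 366 days (Feb 29, 2188 is in that span).
May 26, 2188 → May 26, 2189: 365 days.
May 26, 2189 → May 26, 2190: 365 days.
May 26, 2190 → May 26, 2191: 365 days.
May 26, 2191 → May 26, 2192: 366 days (Feb 29, 2192 is in that span).
May 26, 2192 → May 26, 2193: 365 days.
May 26, 2193 → May 26, 2194: 365 days.
May 26, 2194 → May 26, 2195: 365 days.
May 26, 2195 → May 26, 2196: 366 days (Feb 29, 2196 is in that span).
May 26, 2196 → May 26, 2197: 365 days.
May 26, 2197 → May 26, 2198: 365 days.
May 26, 2198 → May 26, 2199: 365 days.
May 26, 2199 → May 26, 2200: 365 days.
May 26, 2200 → May 26, 2201: 365 days.
May 26, 2201 → May 26, 2202: 365 days.
May 26, 2202 → Jun 26, 2202: 31 days (May has 31).
Jun 26, 2202 → Jul 26, 2202: 30 days (June has 30).
Jul 26, 2202 → Aug 26, 2202: 31 days (July has 31).
Aug 26, 2202 → Sep 26, 2202: 31 days (August has 31).
Sep 26, 2202 → Oct 26, 2202: 30 days (September has 30).
Oct 26, 2202 → Nov 26, 2202: 31 days (October has 31).
Nov 26, 2202 → Dec 25, 2202: 29 days.
Total: 6786 days.

6786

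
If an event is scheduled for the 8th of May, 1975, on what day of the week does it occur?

January 1, 1975 is a Wednesday.
Jan 1, 1975 → Feb 1, 1975: 31 days (January has 31).
Feb 1, 1975 → Mar 1, 1975: 28 days (February has 28).
Mar 1, 1975 → Apr 1, 1975: 31 days (March has 31).
Apr 1, 1975 → May 1, 1975: 30 days (April has 30).
May 1, 1975 → May 8, 1975: 7 days.
Total: 127 days.
127 mod 7 = 1, so Wednesday + 1 = Thursday.

Thursday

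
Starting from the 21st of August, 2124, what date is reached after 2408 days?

March 26, 2131

+365 (one year) → Aug 21, 2125 (2043 left).
+365 (one year) → Aug 21, 2126 (1678 left).
+365 (one year) → Aug 21, 2127 (1313 left).
+366 (one year; includes Feb 29, 2128) → Aug 21, 2128 (947 left).
+365 (one year) → Aug 21, 2129 (582 left).
+365 (one year) → Aug 21, 2130 (217 left).
Aug has 31 days: +11 → Sep 1, 2130 (206 left).
Sep has 30 days: +30 → Oct 1, 2130 (176 left).
Oct has 31 days: +31 → Nov 1, 2130 (145 left).
Nov has 30 days: +30 → Dec 1, 2130 (115 left).
Dec has 31 days: +31 → Jan 1, 2131 (84 left).
Jan has 31 days: +31 → Feb 1, 2131 (53 left).
Feb has 28 days: +28 → Mar 1, 2131 (25 left).
+25 → Mar 26, 2131.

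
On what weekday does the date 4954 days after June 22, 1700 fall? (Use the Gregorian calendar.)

Sunday

Jun 22, 1700 is a Tuesday.
4954 mod 7 = 5, so 4954 days after a Tuesday is Tuesday + 5 = Sunday.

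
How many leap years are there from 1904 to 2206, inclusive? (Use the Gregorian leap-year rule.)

74

Multiples of 4 in [1904,2206]: 76.
Of those, multiples of 100: 3 (not leap unless ÷400).
Multiples of 400: 1.
Leap years = 76 − 3 + 1 = 74.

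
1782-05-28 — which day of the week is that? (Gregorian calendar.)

Tuesday

Doomsday rule: the anchor day for the 1700s is Sunday. For year 82: 82÷12 = 6 r 10, and 10÷4 = 2, so 6+10+2 = 18.
Sunday + 18 ≡ Thursday — that's 1782's doomsday.
In May the doomsday date is May 9.
May 28 is 19 days after May 9; 19 mod 7 = 5, so Thursday + 5 = Tuesday.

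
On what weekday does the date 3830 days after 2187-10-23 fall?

Oct 23, 2187 is a Tuesday.
3830 mod 7 = 1, so 3830 days after a Tuesday is Tuesday + 1 = Wednesday.

Wednesday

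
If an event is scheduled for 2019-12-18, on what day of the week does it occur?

Wednesday

January 1, 2019 is a Tuesday.
Jan 1, 2019 → Feb 1, 2019: 31 days (January has 31).
Feb 1, 2019 → Mar 1, 2019: 28 days (February has 28).
Mar 1, 2019 → Apr 1, 2019: 31 days (March has 31).
Apr 1, 2019 → May 1, 2019: 30 days (April has 30).
May 1, 2019 → Jun 1, 2019: 31 days (May has 31).
Jun 1, 2019 → Jul 1, 2019: 30 days (June has 30).
Jul 1, 2019 → Aug 1, 2019: 31 days (July has 31).
Aug 1, 2019 → Sep 1, 2019: 31 days (August has 31).
Sep 1, 2019 → Oct 1, 2019: 30 days (September has 30).
Oct 1, 2019 → Nov 1, 2019: 31 days (October has 31).
Nov 1, 2019 → Dec 1, 2019: 30 days (November has 30).
Dec 1, 2019 → Dec 18, 2019: 17 days.
Total: 351 days.
351 mod 7 = 1, so Tuesday + 1 = Wednesday.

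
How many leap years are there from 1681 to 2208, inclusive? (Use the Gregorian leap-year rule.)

127

Multiples of 4 in [1681,2208]: 132.
Of those, multiples of 100: 6 (not leap unless ÷400).
Multiples of 400: 1.
Leap years = 132 − 6 + 1 = 127.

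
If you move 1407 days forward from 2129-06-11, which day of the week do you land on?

Jun 11, 2129 is a Saturday.
1407 mod 7 = 0, so 1407 days after a Saturday is Saturday + 0 = Saturday.

Saturday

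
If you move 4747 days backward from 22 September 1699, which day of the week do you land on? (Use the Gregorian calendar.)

Monday

First find the weekday of Sep 22, 1699. Doomsday rule: the anchor day for the 1600s is Tuesday. For year 99: 99÷12 = 8 r 3, and 3÷4 = 0, so 8+3+0 = 11.
Tuesday + 11 ≡ Saturday — that's 1699's doomsday.
In September the doomsday date is Sep 5.
Sep 22 is 17 days after Sep 5; 17 mod 7 = 3, so Saturday + 3 = Tuesday.
4747 mod 7 = 1, so 4747 days before a Tuesday is Tuesday − 1 = Monday.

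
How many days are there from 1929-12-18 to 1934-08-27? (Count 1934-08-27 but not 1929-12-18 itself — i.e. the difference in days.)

Dec 18, 1929 → Dec 18, 1930: 365 days.
Dec 18, 1930 → Dec 18, 1931: 365 days.
Dec 18, 1931 → Dec 18, 1932: 366 days (Feb 29, 1932 is in that span).
Dec 18, 1932 → Dec 18, 1933: 365 days.
Dec 18, 1933 → Jan 18, 1934: 31 days (December has 31).
Jan 18, 1934 → Feb 18, 1934: 31 days (January has 31).
Feb 18, 1934 → Mar 18, 1934: 28 days (February has 28).
Mar 18, 1934 → Apr 18, 1934: 31 days (March has 31).
Apr 18, 1934 → May 18, 1934: 30 days (April has 30).
May 18, 1934 → Jun 18, 1934: 31 days (May has 31).
Jun 18, 1934 → Jul 18, 1934: 30 days (June has 30).
Jul 18, 1934 → Aug 18, 1934: 31 days (July has 31).
Aug 18, 1934 → Aug 27, 1934: 9 days.
Total: 1713 days.

1713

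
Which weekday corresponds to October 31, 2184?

Sunday

Doomsday rule: the anchor day for the 2100s is Sunday. For year 84: 84÷12 = 7 r 0, and 0÷4 = 0, so 7+0+0 = 7.
Sunday + 7 ≡ Sunday — that's 2184's doomsday.
In October the doomsday date is Oct 10.
Oct 31 is 21 days after Oct 10; 21 mod 7 = 0, so Sunday + 0 = Sunday.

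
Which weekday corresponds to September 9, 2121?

Doomsday rule: the anchor day for the 2100s is Sunday. For year 21: 21÷12 = 1 r 9, and 9÷4 = 2, so 1+9+2 = 12.
Sunday + 12 ≡ Friday — that's 2121's doomsday.
In September the doomsday date is Sep 5.
Sep 9 is 4 days after Sep 5; 4 mod 7 = 4, so Friday + 4 = Tuesday.

Tuesday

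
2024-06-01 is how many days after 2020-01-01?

1613

Jan 1, 2020 → Jan 1, 2021: 366 days (Feb 29, 2020 is in that span).
Jan 1, 2021 → Jan 1, 2022: 365 days.
Jan 1, 2022 → Jan 1, 2023: 365 days.
Jan 1, 2023 → Jan 1, 2024: 365 days.
Jan 1, 2024 → Feb 1, 2024: 31 days (January has 31).
Feb 1, 2024 → Mar 1, 2024: 29 days (February has 29).
Mar 1, 2024 → Apr 1, 2024: 31 days (March has 31).
Apr 1, 2024 → May 1, 2024: 30 days (April has 30).
May 1, 2024 → Jun 1, 2024: 31 days.
Total: 1613 days.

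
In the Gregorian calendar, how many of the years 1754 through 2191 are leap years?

Multiples of 4 in [1754,2191]: 109.
Of those, multiples of 100: 4 (not leap unless ÷400).
Multiples of 400: 1.
Leap years = 109 − 4 + 1 = 106.

106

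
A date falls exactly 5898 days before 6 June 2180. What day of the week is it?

Friday

First find the weekday of Jun 6, 2180. Doomsday rule: the anchor day for the 2100s is Sunday. For year 80: 80÷12 = 6 r 8, and 8÷4 = 2, so 6+8+2 = 16.
Sunday + 16 ≡ Tuesday — that's 2180's doomsday.
In June the doomsday date is Jun 6.
Jun 6 is the doomsday itself: Tuesday.
5898 mod 7 = 4, so 5898 days before a Tuesday is Tuesday − 4 = Friday.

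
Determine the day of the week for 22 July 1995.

Doomsday rule: the anchor day for the 1900s is Wednesday. For year 95: 95÷12 = 7 r 11, and 11÷4 = 2, so 7+11+2 = 20.
Wednesday + 20 ≡ Tuesday — that's 1995's doomsday.
In July the doomsday date is Jul 11.
Jul 22 is 11 days after Jul 11; 11 mod 7 = 4, so Tuesday + 4 = Saturday.

Saturday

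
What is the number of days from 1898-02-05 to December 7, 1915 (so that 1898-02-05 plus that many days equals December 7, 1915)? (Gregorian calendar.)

Feb 5, 1898 → Feb 5, 1899: 365 days.
Feb 5, 1899 → Feb 5, 1900: 365 days.
Feb 5, 1900 → Feb 5, 1901: 365 days.
Feb 5, 1901 → Feb 5, 1902: 365 days.
Feb 5, 1902 → Feb 5, 1903: 365 days.
Feb 5, 1903 → Feb 5, 1904: 365 days.
Feb 5, 1904 → Feb 5, 1905: 366 days (Feb 29, 1904 is in that span).
Feb 5, 1905 → Feb 5, 1906: 365 days.
Feb 5, 1906 → Feb 5, 1907: 365 days.
Feb 5, 1907 → Feb 5, 1908: 365 days.
Feb 5, 1908 → Feb 5, 1909: 366 days (Feb 29, 1908 is in that span).
Feb 5, 1909 → Feb 5, 1910: 365 days.
Feb 5, 1910 → Feb 5, 1911: 365 days.
Feb 5, 1911 → Feb 5, 1912: 365 days.
Feb 5, 1912 → Feb 5, 1913: 366 days (Feb 29, 1912 is in that span).
Feb 5, 1913 → Feb 5, 1914: 365 days.
Feb 5, 1914 → Feb 5, 1915: 365 days.
Feb 5, 1915 → Mar 5, 1915: 28 days (February has 28).
Mar 5, 1915 → Apr 5, 1915: 31 days (March has 31).
Apr 5, 1915 → May 5, 1915: 30 days (April has 30).
May 5, 1915 → Jun 5, 1915: 31 days (May has 31).
Jun 5, 1915 → Jul 5, 1915: 30 days (June has 30).
Jul 5, 1915 → Aug 5, 1915: 31 days (July has 31).
Aug 5, 1915 → Sep 5, 1915: 31 days (August has 31).
Sep 5, 1915 → Oct 5, 1915: 30 days (September has 30).
Oct 5, 1915 → Nov 5, 1915: 31 days (October has 31).
Nov 5, 1915 → Dec 5, 1915: 30 days (November has 30).
Dec 5, 1915 → Dec 7, 1915: 2 days.
Total: 6513 days.

6513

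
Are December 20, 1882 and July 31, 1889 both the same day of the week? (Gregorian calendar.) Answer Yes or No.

From Dec 20, 1882 to Jul 31, 1889 is 2415 days.
2415 mod 7 = 0, so they are the same weekday.
(Dec 20, 1882 is a Wednesday; Jul 31, 1889 is a Wednesday.)

Yes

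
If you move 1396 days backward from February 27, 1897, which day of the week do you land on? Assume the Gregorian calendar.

Wednesday

First find the weekday of Feb 27, 1897. Doomsday rule: the anchor day for the 1800s is Friday. For year 97: 97÷12 = 8 r 1, and 1÷4 = 0, so 8+1+0 = 9.
Friday + 9 ≡ Sunday — that's 1897's doomsday.
In February the doomsday date is Feb 28 (1897 is not a leap year).
Feb 27 is 1 day before Feb 28; 1 mod 7 = 1, so Sunday − 1 = Saturday.
1396 mod 7 = 3, so 1396 days before a Saturday is Saturday − 3 = Wednesday.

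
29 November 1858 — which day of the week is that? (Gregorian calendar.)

Monday

Doomsday rule: the anchor day for the 1800s is Friday. For year 58: 58÷12 = 4 r 10, and 10÷4 = 2, so 4+10+2 = 16.
Friday + 16 ≡ Sunday — that's 1858's doomsday.
In November the doomsday date is Nov 7.
Nov 29 is 22 days after Nov 7; 22 mod 7 = 1, so Sunday + 1 = Monday.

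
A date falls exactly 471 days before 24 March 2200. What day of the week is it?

Mar 24, 2200 is a Monday.
471 mod 7 = 2, so 471 days before a Monday is Monday − 2 = Saturday.

Saturday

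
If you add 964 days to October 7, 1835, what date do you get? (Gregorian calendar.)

May 28, 1838

+366 (one year; includes Feb 29, 1836) → Oct 7, 1836 (598 left).
+365 (one year) → Oct 7, 1837 (233 left).
Oct has 31 days: +25 → Nov 1, 1837 (208 left).
Nov has 30 days: +30 → Dec 1, 1837 (178 left).
Dec has 31 days: +31 → Jan 1, 1838 (147 left).
Jan has 31 days: +31 → Feb 1, 1838 (116 left).
Feb has 28 days: +28 → Mar 1, 1838 (88 left).
Mar has 31 days: +31 → Apr 1, 1838 (57 left).
Apr has 30 days: +30 → May 1, 1838 (27 left).
+27 → May 28, 1838.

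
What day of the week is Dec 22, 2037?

Tuesday

Doomsday rule: the anchor day for the 2000s is Tuesday. For year 37: 37÷12 = 3 r 1, and 1÷4 = 0, so 3+1+0 = 4.
Tuesday + 4 ≡ Saturday — that's 2037's doomsday.
In December the doomsday date is Dec 12.
Dec 22 is 10 days after Dec 12; 10 mod 7 = 3, so Saturday + 3 = Tuesday.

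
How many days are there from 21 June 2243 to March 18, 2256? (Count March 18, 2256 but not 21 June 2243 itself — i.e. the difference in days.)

Jun 21, 2243 → Jun 21, 2244: 366 days (Feb 29, 2244 is in that span).
Jun 21, 2244 → Jun 21, 2245: 365 days.
Jun 21, 2245 → Jun 21, 2246: 365 days.
Jun 21, 2246 → Jun 21, 2247: 365 days.
Jun 21, 2247 → Jun 21, 2248: 366 days (Feb 29, 2248 is in that span).
Jun 21, 2248 → Jun 21, 2249: 365 days.
Jun 21, 2249 → Jun 21, 2250: 365 days.
Jun 21, 2250 → Jun 21, 2251: 365 days.
Jun 21, 2251 → Jun 21, 2252: 366 days (Feb 29, 2252 is in that span).
Jun 21, 2252 → Jun 21, 2253: 365 days.
Jun 21, 2253 → Jun 21, 2254: 365 days.
Jun 21, 2254 → Jun 21, 2255: 365 days.
Jun 21, 2255 → Jul 21, 2255: 30 days (June has 30).
Jul 21, 2255 → Aug 21, 2255: 31 days (July has 31).
Aug 21, 2255 → Sep 21, 2255: 31 days (August has 31).
Sep 21, 2255 → Oct 21, 2255: 30 days (September has 30).
Oct 21, 2255 → Nov 21, 2255: 31 days (October has 31).
Nov 21, 2255 → Dec 21, 2255: 30 days (November has 30).
Dec 21, 2255 → Jan 21, 2256: 31 days (December has 31).
Jan 21, 2256 → Feb 21, 2256: 31 days (January has 31).
Feb 21, 2256 → Mar 18, 2256: 26 days.
Total: 4654 days.

4654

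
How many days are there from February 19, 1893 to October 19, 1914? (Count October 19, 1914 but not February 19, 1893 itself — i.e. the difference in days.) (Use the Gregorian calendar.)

7911

Feb 19, 1893 → Feb 19, 1894: 365 days.
Feb 19, 1894 → Feb 19, 1895: 365 days.
Feb 19, 1895 → Feb 19, 1896: 365 days.
Feb 19, 1896 → Feb 19, 1897: 366 days (Feb 29, 1896 is in that span).
Feb 19, 1897 → Feb 19, 1898: 365 days.
Feb 19, 1898 → Feb 19, 1899: 365 days.
Feb 19, 1899 → Feb 19, 1900: 365 days.
Feb 19, 1900 → Feb 19, 1901: 365 days.
Feb 19, 1901 → Feb 19, 1902: 365 days.
Feb 19, 1902 → Feb 19, 1903: 365 days.
Feb 19, 1903 → Feb 19, 1904: 365 days.
Feb 19, 1904 → Feb 19, 1905: 366 days (Feb 29, 1904 is in that span).
Feb 19, 1905 → Feb 19, 1906: 365 days.
Feb 19, 1906 → Feb 19, 1907: 365 days.
Feb 19, 1907 → Feb 19, 1908: 365 days.
Feb 19, 1908 → Feb 19, 1909: 366 days (Feb 29, 1908 is in that span).
Feb 19, 1909 → Feb 19, 1910: 365 days.
Feb 19, 1910 → Feb 19, 1911: 365 days.
Feb 19, 1911 → Feb 19, 1912: 365 days.
Feb 19, 1912 → Feb 19, 1913: 366 days (Feb 29, 1912 is in that span).
Feb 19, 1913 → Feb 19, 1914: 365 days.
Feb 19, 1914 → Mar 19, 1914: 28 days (February has 28).
Mar 19, 1914 → Apr 19, 1914: 31 days (March has 31).
Apr 19, 1914 → May 19, 1914: 30 days (April has 30).
May 19, 1914 → Jun 19, 1914: 31 days (May has 31).
Jun 19, 1914 → Jul 19, 1914: 30 days (June has 30).
Jul 19, 1914 → Aug 19, 1914: 31 days (July has 31).
Aug 19, 1914 → Sep 19, 1914: 31 days (August has 31).
Sep 19, 1914 → Oct 19, 1914: 30 days.
Total: 7911 days.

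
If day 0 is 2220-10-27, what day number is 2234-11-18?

5135

Oct 27, 2220 → Oct 27, 2221: 365 days.
Oct 27, 2221 → Oct 27, 2222: 365 days.
Oct 27, 2222 → Oct 27, 2223: 365 days.
Oct 27, 2223 → Oct 27, 2224: 366 days (Feb 29, 2224 is in that span).
Oct 27, 2224 → Oct 27, 2225: 365 days.
Oct 27, 2225 → Oct 27, 2226: 365 days.
Oct 27, 2226 → Oct 27, 2227: 365 days.
Oct 27, 2227 → Oct 27, 2228: 366 days (Feb 29, 2228 is in that span).
Oct 27, 2228 → Oct 27, 2229: 365 days.
Oct 27, 2229 → Oct 27, 2230: 365 days.
Oct 27, 2230 → Oct 27, 2231: 365 days.
Oct 27, 2231 → Oct 27, 2232: 366 days (Feb 29, 2232 is in that span).
Oct 27, 2232 → Oct 27, 2233: 365 days.
Oct 27, 2233 → Nov 27, 2233: 31 days (October has 31).
Nov 27, 2233 → Dec 27, 2233: 30 days (November has 30).
Dec 27, 2233 → Jan 27, 2234: 31 days (December has 31).
Jan 27, 2234 → Feb 27, 2234: 31 days (January has 31).
Feb 27, 2234 → Mar 27, 2234: 28 days (February has 28).
Mar 27, 2234 → Apr 27, 2234: 31 days (March has 31).
Apr 27, 2234 → May 27, 2234: 30 days (April has 30).
May 27, 2234 → Jun 27, 2234: 31 days (May has 31).
Jun 27, 2234 → Jul 27, 2234: 30 days (June has 30).
Jul 27, 2234 → Aug 27, 2234: 31 days (July has 31).
Aug 27, 2234 → Sep 27, 2234: 31 days (August has 31).
Sep 27, 2234 → Oct 27, 2234: 30 days (September has 30).
Oct 27, 2234 → Nov 18, 2234: 22 days.
Total: 5135 days.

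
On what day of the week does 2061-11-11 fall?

January 1, 2061 is a Saturday.
Jan 1, 2061 → Feb 1, 2061: 31 days (January has 31).
Feb 1, 2061 → Mar 1, 2061: 28 days (February has 28).
Mar 1, 2061 → Apr 1, 2061: 31 days (March has 31).
Apr 1, 2061 → May 1, 2061: 30 days (April has 30).
May 1, 2061 → Jun 1, 2061: 31 days (May has 31).
Jun 1, 2061 → Jul 1, 2061: 30 days (June has 30).
Jul 1, 2061 → Aug 1, 2061: 31 days (July has 31).
Aug 1, 2061 → Sep 1, 2061: 31 days (August has 31).
Sep 1, 2061 → Oct 1, 2061: 30 days (September has 30).
Oct 1, 2061 → Nov 1, 2061: 31 days (October has 31).
Nov 1, 2061 → Nov 11, 2061: 10 days.
Total: 314 days.
314 mod 7 = 6, so Saturday + 6 = Friday.

Friday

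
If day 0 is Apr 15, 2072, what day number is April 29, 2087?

Apr 15, 2072 → Apr 15, 2073: 365 days.
Apr 15, 2073 → Apr 15, 2074: 365 days.
Apr 15, 2074 → Apr 15, 2075: 365 days.
Apr 15, 2075 → Apr 15, 2076: 366 days (Feb 29, 2076 is in that span).
Apr 15, 2076 → Apr 15, 2077: 365 days.
Apr 15, 2077 → Apr 15, 2078: 365 days.
Apr 15, 2078 → Apr 15, 2079: 365 days.
Apr 15, 2079 → Apr 15, 2080: 366 days (Feb 29, 2080 is in that span).
Apr 15, 2080 → Apr 15, 2081: 365 days.
Apr 15, 2081 → Apr 15, 2082: 365 days.
Apr 15, 2082 → Apr 15, 2083: 365 days.
Apr 15, 2083 → Apr 15, 2084: 366 days (Feb 29, 2084 is in that span).
Apr 15, 2084 → Apr 15, 2085: 365 days.
Apr 15, 2085 → Apr 15, 2086: 365 days.
Apr 15, 2086 → May 15, 2086: 30 days (April has 30).
May 15, 2086 → Jun 15, 2086: 31 days (May has 31).
Jun 15, 2086 → Jul 15, 2086: 30 days (June has 30).
Jul 15, 2086 → Aug 15, 2086: 31 days (July has 31).
Aug 15, 2086 → Sep 15, 2086: 31 days (August has 31).
Sep 15, 2086 → Oct 15, 2086: 30 days (September has 30).
Oct 15, 2086 → Nov 15, 2086: 31 days (October has 31).
Nov 15, 2086 → Dec 15, 2086: 30 days (November has 30).
Dec 15, 2086 → Jan 15, 2087: 31 days (December has 31).
Jan 15, 2087 → Feb 15, 2087: 31 days (January has 31).
Feb 15, 2087 → Mar 15, 2087: 28 days (February has 28).
Mar 15, 2087 → Apr 15, 2087: 31 days (March has 31).
Apr 15, 2087 → Apr 29, 2087: 14 days.
Total: 5492 days.

5492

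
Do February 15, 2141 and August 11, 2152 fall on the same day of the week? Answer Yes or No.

From Feb 15, 2141 to Aug 11, 2152 is 4195 days.
4195 mod 7 = 2, so they are different weekdays.
(Feb 15, 2141 is a Wednesday; Aug 11, 2152 is a Friday.)

No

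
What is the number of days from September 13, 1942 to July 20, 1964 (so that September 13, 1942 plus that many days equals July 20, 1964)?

7981

Sep 13, 1942 → Sep 13, 1943: 365 days.
Sep 13, 1943 → Sep 13, 1944: 366 days (Feb 29, 1944 is in that span).
Sep 13, 1944 → Sep 13, 1945: 365 days.
Sep 13, 1945 → Sep 13, 1946: 365 days.
Sep 13, 1946 → Sep 13, 1947: 365 days.
Sep 13, 1947 → Sep 13, 1948: 366 days (Feb 29, 1948 is in that span).
Sep 13, 1948 → Sep 13, 1949: 365 days.
Sep 13, 1949 → Sep 13, 1950: 365 days.
Sep 13, 1950 → Sep 13, 1951: 365 days.
Sep 13, 1951 → Sep 13, 1952: 366 days (Feb 29, 1952 is in that span).
Sep 13, 1952 → Sep 13, 1953: 365 days.
Sep 13, 1953 → Sep 13, 1954: 365 days.
Sep 13, 1954 → Sep 13, 1955: 365 days.
Sep 13, 1955 → Sep 13, 1956: 366 days (Feb 29, 1956 is in that span).
Sep 13, 1956 → Sep 13, 1957: 365 days.
Sep 13, 1957 → Sep 13, 1958: 365 days.
Sep 13, 1958 → Sep 13, 1959: 365 days.
Sep 13, 1959 → Sep 13, 1960: 366 days (Feb 29, 1960 is in that span).
Sep 13, 1960 → Sep 13, 1961: 365 days.
Sep 13, 1961 → Sep 13, 1962: 365 days.
Sep 13, 1962 → Sep 13, 1963: 365 days.
Sep 13, 1963 → Oct 13, 1963: 30 days (September has 30).
Oct 13, 1963 → Nov 13, 1963: 31 days (October has 31).
Nov 13, 1963 → Dec 13, 1963: 30 days (November has 30).
Dec 13, 1963 → Jan 13, 1964: 31 days (December has 31).
Jan 13, 1964 → Feb 13, 1964: 31 days (January has 31).
Feb 13, 1964 → Mar 13, 1964: 29 days (February has 29).
Mar 13, 1964 → Apr 13, 1964: 31 days (March has 31).
Apr 13, 1964 → May 13, 1964: 30 days (April has 30).
May 13, 1964 → Jun 13, 1964: 31 days (May has 31).
Jun 13, 1964 → Jul 13, 1964: 30 days (June has 30).
Jul 13, 1964 → Jul 20, 1964: 7 days.
Total: 7981 days.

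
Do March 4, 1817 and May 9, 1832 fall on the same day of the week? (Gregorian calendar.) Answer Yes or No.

From Mar 4, 1817 to May 9, 1832 is 5545 days.
5545 mod 7 = 1, so they are different weekdays.
(Mar 4, 1817 is a Tuesday; May 9, 1832 is a Wednesday.)

No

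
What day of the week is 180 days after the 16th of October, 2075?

Monday

Oct 16, 2075 is a Wednesday.
180 mod 7 = 5, so 180 days after a Wednesday is Wednesday + 5 = Monday.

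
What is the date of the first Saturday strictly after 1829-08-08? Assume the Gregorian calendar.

Aug 8, 1829 is a Saturday.
From Saturday to the next Saturday is 7 days.
Aug 8, 1829 + 7 = Aug 15, 1829.

August 15, 1829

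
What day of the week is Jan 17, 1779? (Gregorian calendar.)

Doomsday rule: the anchor day for the 1700s is Sunday. For year 79: 79÷12 = 6 r 7, and 7÷4 = 1, so 6+7+1 = 14.
Sunday + 14 ≡ Sunday — that's 1779's doomsday.
In January the doomsday date is Jan 3 (1779 is not a leap year).
Jan 17 is 14 days after Jan 3; 14 mod 7 = 0, so Sunday + 0 = Sunday.

Sunday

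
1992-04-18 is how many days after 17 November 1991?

153

Nov 17, 1991 → Dec 17, 1991: 30 days (November has 30).
Dec 17, 1991 → Jan 17, 1992: 31 days (December has 31).
Jan 17, 1992 → Feb 17, 1992: 31 days (January has 31).
Feb 17, 1992 → Mar 17, 1992: 29 days (February has 29).
Mar 17, 1992 → Apr 17, 1992: 31 days (March has 31).
Apr 17, 1992 → Apr 18, 1992: 1 days.
Total: 153 days.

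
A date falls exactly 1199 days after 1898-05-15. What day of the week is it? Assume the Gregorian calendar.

Tuesday

May 15, 1898 is a Sunday.
1199 mod 7 = 2, so 1199 days after a Sunday is Sunday + 2 = Tuesday.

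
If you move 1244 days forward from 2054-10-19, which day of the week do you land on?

Saturday

Oct 19, 2054 is a Monday.
1244 mod 7 = 5, so 1244 days after a Monday is Monday + 5 = Saturday.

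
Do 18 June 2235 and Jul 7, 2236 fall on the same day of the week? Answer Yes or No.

From Jun 18, 2235 to Jul 7, 2236 is 385 days.
385 mod 7 = 0, so they are the same weekday.
(Jun 18, 2235 is a Thursday; Jul 7, 2236 is a Thursday.)

Yes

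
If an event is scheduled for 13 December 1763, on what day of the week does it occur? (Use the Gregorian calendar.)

Doomsday rule: the anchor day for the 1700s is Sunday. For year 63: 63÷12 = 5 r 3, and 3÷4 = 0, so 5+3+0 = 8.
Sunday + 8 ≡ Monday — that's 1763's doomsday.
In December the doomsday date is Dec 12.
Dec 13 is 1 day after Dec 12; 1 mod 7 = 1, so Monday + 1 = Tuesday.

Tuesday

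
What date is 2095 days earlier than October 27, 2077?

February 1, 2072

−365 (one year) → Oct 27, 2076 (1730 left).
−366 (one year; includes Feb 29, 2076) → Oct 27, 2075 (1364 left).
−365 (one year) → Oct 27, 2074 (999 left).
−365 (one year) → Oct 27, 2073 (634 left).
−365 (one year) → Oct 27, 2072 (269 left).
−27 → Sep 30, 2072 (end of Sep, 30 days; 242 left).
−30 → Aug 31, 2072 (end of Aug, 31 days; 212 left).
−31 → Jul 31, 2072 (end of Jul, 31 days; 181 left).
−31 → Jun 30, 2072 (end of Jun, 30 days; 150 left).
−30 → May 31, 2072 (end of May, 31 days; 120 left).
−31 → Apr 30, 2072 (end of Apr, 30 days; 89 left).
−30 → Mar 31, 2072 (end of Mar, 31 days; 59 left).
−31 → Feb 29, 2072 (end of Feb, 29 days; 28 left).
−28 → Feb 1, 2072.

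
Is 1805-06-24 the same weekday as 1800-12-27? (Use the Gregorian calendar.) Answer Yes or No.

From Dec 27, 1800 to Jun 24, 1805 is 1640 days.
1640 mod 7 = 2, so they are different weekdays.
(Dec 27, 1800 is a Saturday; Jun 24, 1805 is a Monday.)

No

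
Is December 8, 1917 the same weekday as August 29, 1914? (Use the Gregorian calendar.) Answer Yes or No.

From Aug 29, 1914 to Dec 8, 1917 is 1197 days.
1197 mod 7 = 0, so they are the same weekday.
(Aug 29, 1914 is a Saturday; Dec 8, 1917 is a Saturday.)

Yes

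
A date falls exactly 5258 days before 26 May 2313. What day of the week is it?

Sunday

First find the weekday of May 26, 2313. Doomsday rule: the anchor day for the 2300s is Wednesday. For year 13: 13÷12 = 1 r 1, and 1÷4 = 0, so 1+1+0 = 2.
Wednesday + 2 ≡ Friday — that's 2313's doomsday.
In May the doomsday date is May 9.
May 26 is 17 days after May 9; 17 mod 7 = 3, so Friday + 3 = Monday.
5258 mod 7 = 1, so 5258 days before a Monday is Monday − 1 = Sunday.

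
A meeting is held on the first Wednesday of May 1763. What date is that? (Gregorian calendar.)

May 1, 1763 is a Sunday.
The first Wednesday is therefore May 4 (3 days later).

May 4, 1763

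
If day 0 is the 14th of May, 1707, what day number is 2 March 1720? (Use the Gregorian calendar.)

May 14, 1707 → May 14, 1708: 366 days (Feb 29, 1708 is in that span).
May 14, 1708 → May 14, 1709: 365 days.
May 14, 1709 → May 14, 1710: 365 days.
May 14, 1710 → May 14, 1711: 365 days.
May 14, 1711 → May 14, 1712: 366 days (Feb 29, 1712 is in that span).
May 14, 1712 → May 14, 1713: 365 days.
May 14, 1713 → May 14, 1714: 365 days.
May 14, 1714 → May 14, 1715: 365 days.
May 14, 1715 → May 14, 1716: 366 days (Feb 29, 1716 is in that span).
May 14, 1716 → May 14, 1717: 365 days.
May 14, 1717 → May 14, 1718: 365 days.
May 14, 1718 → May 14, 1719: 365 days.
May 14, 1719 → Jun 14, 1719: 31 days (May has 31).
Jun 14, 1719 → Jul 14, 1719: 30 days (June has 30).
Jul 14, 1719 → Aug 14, 1719: 31 days (July has 31).
Aug 14, 1719 → Sep 14, 1719: 31 days (August has 31).
Sep 14, 1719 → Oct 14, 1719: 30 days (September has 30).
Oct 14, 1719 → Nov 14, 1719: 31 days (October has 31).
Nov 14, 1719 → Dec 14, 1719: 30 days (November has 30).
Dec 14, 1719 → Jan 14, 1720: 31 days (December has 31).
Jan 14, 1720 → Feb 14, 1720: 31 days (January has 31).
Feb 14, 1720 → Mar 2, 1720: 17 days.
Total: 4676 days.

4676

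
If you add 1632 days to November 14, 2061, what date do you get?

+365 (one year) → Nov 14, 2062 (1267 left).
+365 (one year) → Nov 14, 2063 (902 left).
+366 (one year; includes Feb 29, 2064) → Nov 14, 2064 (536 left).
+365 (one year) → Nov 14, 2065 (171 left).
Nov has 30 days: +17 → Dec 1, 2065 (154 left).
Dec has 31 days: +31 → Jan 1, 2066 (123 left).
Jan has 31 days: +31 → Feb 1, 2066 (92 left).
Feb has 28 days: +28 → Mar 1, 2066 (64 left).
Mar has 31 days: +31 → Apr 1, 2066 (33 left).
Apr has 30 days: +30 → May 1, 2066 (3 left).
+3 → May 4, 2066.

May 4, 2066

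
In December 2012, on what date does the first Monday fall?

December 3, 2012

December 1, 2012 is a Saturday.
The first Monday is therefore December 3 (2 days later).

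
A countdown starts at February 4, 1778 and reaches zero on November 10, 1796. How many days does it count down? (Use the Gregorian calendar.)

6854

Feb 4, 1778 → Feb 4, 1779: 365 days.
Feb 4, 1779 → Feb 4, 1780: 365 days.
Feb 4, 1780 → Feb 4, 1781: 366 days (Feb 29, 1780 is in that span).
Feb 4, 1781 → Feb 4, 1782: 365 days.
Feb 4, 1782 → Feb 4, 1783: 365 days.
Feb 4, 1783 → Feb 4, 1784: 365 days.
Feb 4, 1784 → Feb 4, 1785: 366 days (Feb 29, 1784 is in that span).
Feb 4, 1785 → Feb 4, 1786: 365 days.
Feb 4, 1786 → Feb 4, 1787: 365 days.
Feb 4, 1787 → Feb 4, 1788: 365 days.
Feb 4, 1788 → Feb 4, 1789: 366 days (Feb 29, 1788 is in that span).
Feb 4, 1789 → Feb 4, 1790: 365 days.
Feb 4, 1790 → Feb 4, 1791: 365 days.
Feb 4, 1791 → Feb 4, 1792: 365 days.
Feb 4, 1792 → Feb 4, 1793: 366 days (Feb 29, 1792 is in that span).
Feb 4, 1793 → Feb 4, 1794: 365 days.
Feb 4, 1794 → Feb 4, 1795: 365 days.
Feb 4, 1795 → Feb 4, 1796: 365 days.
Feb 4, 1796 → Mar 4, 1796: 29 days (February has 29).
Mar 4, 1796 → Apr 4, 1796: 31 days (March has 31).
Apr 4, 1796 → May 4, 1796: 30 days (April has 30).
May 4, 1796 → Jun 4, 1796: 31 days (May has 31).
Jun 4, 1796 → Jul 4, 1796: 30 days (June has 30).
Jul 4, 1796 → Aug 4, 1796: 31 days (July has 31).
Aug 4, 1796 → Sep 4, 1796: 31 days (August has 31).
Sep 4, 1796 → Oct 4, 1796: 30 days (September has 30).
Oct 4, 1796 → Nov 4, 1796: 31 days (October has 31).
Nov 4, 1796 → Nov 10, 1796: 6 days.
Total: 6854 days.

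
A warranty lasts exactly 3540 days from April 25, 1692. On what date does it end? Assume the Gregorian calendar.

+365 (one year) → Apr 25, 1693 (3175 left).
+365 (one year) → Apr 25, 1694 (2810 left).
+365 (one year) → Apr 25, 1695 (2445 left).
+366 (one year; includes Feb 29, 1696) → Apr 25, 1696 (2079 left).
+365 (one year) → Apr 25, 1697 (1714 left).
+365 (one year) → Apr 25, 1698 (1349 left).
+365 (one year) → Apr 25, 1699 (984 left).
+365 (one year) → Apr 25, 1700 (619 left).
+365 (one year) → Apr 25, 1701 (254 left).
Apr has 30 days: +6 → May 1, 1701 (248 left).
May has 31 days: +31 → Jun 1, 1701 (217 left).
Jun has 30 days: +30 → Jul 1, 1701 (187 left).
Jul has 31 days: +31 → Aug 1, 1701 (156 left).
Aug has 31 days: +31 → Sep 1, 1701 (125 left).
Sep has 30 days: +30 → Oct 1, 1701 (95 left).
Oct has 31 days: +31 → Nov 1, 1701 (64 left).
Nov has 30 days: +30 → Dec 1, 1701 (34 left).
Dec has 31 days: +31 → Jan 1, 1702 (3 left).
+3 → Jan 4, 1702.

January 4, 1702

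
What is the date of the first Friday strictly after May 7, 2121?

May 7, 2121 is a Wednesday.
From Wednesday to the next Friday is 2 days.
May 7, 2121 + 2 = May 9, 2121.

May 9, 2121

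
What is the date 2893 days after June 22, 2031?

May 24, 2039

+366 (one year; includes Feb 29, 2032) → Jun 22, 2032 (2527 left).
+365 (one year) → Jun 22, 2033 (2162 left).
+365 (one year) → Jun 22, 2034 (1797 left).
+365 (one year) → Jun 22, 2035 (1432 left).
+366 (one year; includes Feb 29, 2036) → Jun 22, 2036 (1066 left).
+365 (one year) → Jun 22, 2037 (701 left).
+365 (one year) → Jun 22, 2038 (336 left).
Jun has 30 days: +9 → Jul 1, 2038 (327 left).
Jul has 31 days: +31 → Aug 1, 2038 (296 left).
Aug has 31 days: +31 → Sep 1, 2038 (265 left).
Sep has 30 days: +30 → Oct 1, 2038 (235 left).
Oct has 31 days: +31 → Nov 1, 2038 (204 left).
Nov has 30 days: +30 → Dec 1, 2038 (174 left).
Dec has 31 days: +31 → Jan 1, 2039 (143 left).
Jan has 31 days: +31 → Feb 1, 2039 (112 left).
Feb has 28 days: +28 → Mar 1, 2039 (84 left).
Mar has 31 days: +31 → Apr 1, 2039 (53 left).
Apr has 30 days: +30 → May 1, 2039 (23 left).
+23 → May 24, 2039.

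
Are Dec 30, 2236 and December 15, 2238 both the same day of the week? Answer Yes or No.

From Dec 30, 2236 to Dec 15, 2238 is 715 days.
715 mod 7 = 1, so they are different weekdays.
(Dec 30, 2236 is a Friday; Dec 15, 2238 is a Saturday.)

No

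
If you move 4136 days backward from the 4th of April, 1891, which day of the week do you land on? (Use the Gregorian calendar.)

Sunday

Apr 4, 1891 is a Saturday.
4136 mod 7 = 6, so 4136 days before a Saturday is Saturday − 6 = Sunday.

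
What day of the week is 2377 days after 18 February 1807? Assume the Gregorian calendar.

First find the weekday of Feb 18, 1807. Doomsday rule: the anchor day for the 1800s is Friday. For year 07: 7÷12 = 0 r 7, and 7÷4 = 1, so 0+7+1 = 8.
Friday + 8 ≡ Saturday — that's 1807's doomsday.
In February the doomsday date is Feb 28 (1807 is not a leap year).
Feb 18 is 10 days before Feb 28; 10 mod 7 = 3, so Saturday − 3 = Wednesday.
2377 mod 7 = 4, so 2377 days after a Wednesday is Wednesday + 4 = Sunday.

Sunday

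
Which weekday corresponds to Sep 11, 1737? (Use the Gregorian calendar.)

Wednesday

Doomsday rule: the anchor day for the 1700s is Sunday. For year 37: 37÷12 = 3 r 1, and 1÷4 = 0, so 3+1+0 = 4.
Sunday + 4 ≡ Thursday — that's 1737's doomsday.
In September the doomsday date is Sep 5.
Sep 11 is 6 days after Sep 5; 6 mod 7 = 6, so Thursday + 6 = Wednesday.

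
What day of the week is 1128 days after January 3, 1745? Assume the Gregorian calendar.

First find the weekday of Jan 3, 1745. Doomsday rule: the anchor day for the 1700s is Sunday. For year 45: 45÷12 = 3 r 9, and 9÷4 = 2, so 3+9+2 = 14.
Sunday + 14 ≡ Sunday — that's 1745's doomsday.
In January the doomsday date is Jan 3 (1745 is not a leap year).
Jan 3 is the doomsday itself: Sunday.
1128 mod 7 = 1, so 1128 days after a Sunday is Sunday + 1 = Monday.

Monday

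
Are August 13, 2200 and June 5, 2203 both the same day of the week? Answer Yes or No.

No

From Aug 13, 2200 to Jun 5, 2203 is 1026 days.
1026 mod 7 = 4, so they are different weekdays.
(Aug 13, 2200 is a Wednesday; Jun 5, 2203 is a Sunday.)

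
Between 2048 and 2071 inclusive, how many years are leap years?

Multiples of 4 in [2048,2071]: 6.
Of those, multiples of 100: 0 (not leap unless ÷400).
Multiples of 400: 0.
Leap years = 6 − 0 + 0 = 6.

6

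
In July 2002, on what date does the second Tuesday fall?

July 1, 2002 is a Monday.
The first Tuesday is therefore July 2 (1 days later).
The second Tuesday is 2 + 1×7 = July 9.

July 9, 2002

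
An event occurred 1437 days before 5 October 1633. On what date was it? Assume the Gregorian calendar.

−365 (one year) → Oct 5, 1632 (1072 left).
−366 (one year; includes Feb 29, 1632) → Oct 5, 1631 (706 left).
−365 (one year) → Oct 5, 1630 (341 left).
−5 → Sep 30, 1630 (end of Sep, 30 days; 336 left).
−30 → Aug 31, 1630 (end of Aug, 31 days; 306 left).
−31 → Jul 31, 1630 (end of Jul, 31 days; 275 left).
−31 → Jun 30, 1630 (end of Jun, 30 days; 244 left).
−30 → May 31, 1630 (end of May, 31 days; 214 left).
−31 → Apr 30, 1630 (end of Apr, 30 days; 183 left).
−30 → Mar 31, 1630 (end of Mar, 31 days; 153 left).
−31 → Feb 28, 1630 (end of Feb, 28 days; 122 left).
−28 → Jan 31, 1630 (end of Jan, 31 days; 94 left).
−31 → Dec 31, 1629 (end of Dec, 31 days; 63 left).
−31 → Nov 30, 1629 (end of Nov, 30 days; 32 left).
−30 → Oct 31, 1629 (end of Oct, 31 days; 2 left).
−2 → Oct 29, 1629.

October 29, 1629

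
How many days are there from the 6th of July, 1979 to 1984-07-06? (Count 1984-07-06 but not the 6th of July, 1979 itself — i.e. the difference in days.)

Jul 6, 1979 → Jul 6, 1980: 366 days (Feb 29, 1980 is in that span).
Jul 6, 1980 → Jul 6, 1981: 365 days.
Jul 6, 1981 → Jul 6, 1982: 365 days.
Jul 6, 1982 → Jul 6, 1983: 365 days.
Jul 6, 1983 → Aug 6, 1983: 31 days (July has 31).
Aug 6, 1983 → Sep 6, 1983: 31 days (August has 31).
Sep 6, 1983 → Oct 6, 1983: 30 days (September has 30).
Oct 6, 1983 → Nov 6, 1983: 31 days (October has 31).
Nov 6, 1983 → Dec 6, 1983: 30 days (November has 30).
Dec 6, 1983 → Jan 6, 1984: 31 days (December has 31).
Jan 6, 1984 → Feb 6, 1984: 31 days (January has 31).
Feb 6, 1984 → Mar 6, 1984: 29 days (February has 29).
Mar 6, 1984 → Apr 6, 1984: 31 days (March has 31).
Apr 6, 1984 → May 6, 1984: 30 days (April has 30).
May 6, 1984 → Jun 6, 1984: 31 days (May has 31).
Jun 6, 1984 → Jul 6, 1984: 30 days.
Total: 1827 days.

1827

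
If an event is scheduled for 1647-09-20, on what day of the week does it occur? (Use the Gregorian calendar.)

Doomsday rule: the anchor day for the 1600s is Tuesday. For year 47: 47÷12 = 3 r 11, and 11÷4 = 2, so 3+11+2 = 16.
Tuesday + 16 ≡ Thursday — that's 1647's doomsday.
In September the doomsday date is Sep 5.
Sep 20 is 15 days after Sep 5; 15 mod 7 = 1, so Thursday + 1 = Friday.

Friday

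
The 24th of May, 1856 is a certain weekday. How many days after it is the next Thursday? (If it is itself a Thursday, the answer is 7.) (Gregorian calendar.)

May 24, 1856 is a Saturday.
From Saturday to the next Thursday is 5 days.

5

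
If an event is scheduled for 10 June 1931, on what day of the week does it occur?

January 1, 1931 is a Thursday.
Jan 1, 1931 → Feb 1, 1931: 31 days (January has 31).
Feb 1, 1931 → Mar 1, 1931: 28 days (February has 28).
Mar 1, 1931 → Apr 1, 1931: 31 days (March has 31).
Apr 1, 1931 → May 1, 1931: 30 days (April has 30).
May 1, 1931 → Jun 1, 1931: 31 days (May has 31).
Jun 1, 1931 → Jun 10, 1931: 9 days.
Total: 160 days.
160 mod 7 = 6, so Thursday + 6 = Wednesday.

Wednesday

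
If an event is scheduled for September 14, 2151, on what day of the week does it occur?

Doomsday rule: the anchor day for the 2100s is Sunday. For year 51: 51÷12 = 4 r 3, and 3÷4 = 0, so 4+3+0 = 7.
Sunday + 7 ≡ Sunday — that's 2151's doomsday.
In September the doomsday date is Sep 5.
Sep 14 is 9 days after Sep 5; 9 mod 7 = 2, so Sunday + 2 = Tuesday.

Tuesday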